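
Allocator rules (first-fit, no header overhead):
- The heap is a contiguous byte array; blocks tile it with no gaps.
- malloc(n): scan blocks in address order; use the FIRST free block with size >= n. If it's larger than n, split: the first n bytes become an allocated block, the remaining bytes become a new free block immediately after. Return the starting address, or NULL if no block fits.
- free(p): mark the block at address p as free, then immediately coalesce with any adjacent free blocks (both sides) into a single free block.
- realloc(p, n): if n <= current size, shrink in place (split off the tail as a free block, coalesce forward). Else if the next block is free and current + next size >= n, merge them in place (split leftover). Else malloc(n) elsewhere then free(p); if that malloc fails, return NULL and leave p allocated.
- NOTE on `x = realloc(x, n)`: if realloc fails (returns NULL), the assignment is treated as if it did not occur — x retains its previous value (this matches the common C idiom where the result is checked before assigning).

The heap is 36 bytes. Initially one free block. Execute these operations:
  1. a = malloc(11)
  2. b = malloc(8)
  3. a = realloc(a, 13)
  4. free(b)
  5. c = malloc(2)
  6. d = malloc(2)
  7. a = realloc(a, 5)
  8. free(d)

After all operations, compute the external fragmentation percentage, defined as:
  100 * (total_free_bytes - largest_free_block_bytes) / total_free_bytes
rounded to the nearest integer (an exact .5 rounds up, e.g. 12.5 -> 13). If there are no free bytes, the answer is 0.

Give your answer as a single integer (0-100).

Op 1: a = malloc(11) -> a = 0; heap: [0-10 ALLOC][11-35 FREE]
Op 2: b = malloc(8) -> b = 11; heap: [0-10 ALLOC][11-18 ALLOC][19-35 FREE]
Op 3: a = realloc(a, 13) -> a = 19; heap: [0-10 FREE][11-18 ALLOC][19-31 ALLOC][32-35 FREE]
Op 4: free(b) -> (freed b); heap: [0-18 FREE][19-31 ALLOC][32-35 FREE]
Op 5: c = malloc(2) -> c = 0; heap: [0-1 ALLOC][2-18 FREE][19-31 ALLOC][32-35 FREE]
Op 6: d = malloc(2) -> d = 2; heap: [0-1 ALLOC][2-3 ALLOC][4-18 FREE][19-31 ALLOC][32-35 FREE]
Op 7: a = realloc(a, 5) -> a = 19; heap: [0-1 ALLOC][2-3 ALLOC][4-18 FREE][19-23 ALLOC][24-35 FREE]
Op 8: free(d) -> (freed d); heap: [0-1 ALLOC][2-18 FREE][19-23 ALLOC][24-35 FREE]
Free blocks: [17 12] total_free=29 largest=17 -> 100*(29-17)/29 = 1200/29 ≈ 41.379 -> rounds to 41

Answer: 41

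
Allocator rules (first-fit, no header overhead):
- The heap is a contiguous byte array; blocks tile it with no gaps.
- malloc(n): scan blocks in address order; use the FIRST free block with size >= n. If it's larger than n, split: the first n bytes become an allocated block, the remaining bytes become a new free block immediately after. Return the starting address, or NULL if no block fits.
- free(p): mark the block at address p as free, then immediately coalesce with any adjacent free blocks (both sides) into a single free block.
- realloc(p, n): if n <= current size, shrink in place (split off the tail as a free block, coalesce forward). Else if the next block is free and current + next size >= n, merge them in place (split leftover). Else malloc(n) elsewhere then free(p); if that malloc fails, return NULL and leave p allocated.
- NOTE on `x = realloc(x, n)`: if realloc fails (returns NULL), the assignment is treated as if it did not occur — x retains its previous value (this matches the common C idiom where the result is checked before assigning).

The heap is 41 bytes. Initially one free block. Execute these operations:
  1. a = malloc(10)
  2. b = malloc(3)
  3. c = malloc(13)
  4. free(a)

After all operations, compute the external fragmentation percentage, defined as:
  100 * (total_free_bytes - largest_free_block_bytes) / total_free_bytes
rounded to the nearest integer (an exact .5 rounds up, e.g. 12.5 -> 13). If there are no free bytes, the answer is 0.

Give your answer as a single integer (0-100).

Op 1: a = malloc(10) -> a = 0; heap: [0-9 ALLOC][10-40 FREE]
Op 2: b = malloc(3) -> b = 10; heap: [0-9 ALLOC][10-12 ALLOC][13-40 FREE]
Op 3: c = malloc(13) -> c = 13; heap: [0-9 ALLOC][10-12 ALLOC][13-25 ALLOC][26-40 FREE]
Op 4: free(a) -> (freed a); heap: [0-9 FREE][10-12 ALLOC][13-25 ALLOC][26-40 FREE]
Free blocks: [10 15] total_free=25 largest=15 -> 100*(25-15)/25 = 1000/25 = 40

Answer: 40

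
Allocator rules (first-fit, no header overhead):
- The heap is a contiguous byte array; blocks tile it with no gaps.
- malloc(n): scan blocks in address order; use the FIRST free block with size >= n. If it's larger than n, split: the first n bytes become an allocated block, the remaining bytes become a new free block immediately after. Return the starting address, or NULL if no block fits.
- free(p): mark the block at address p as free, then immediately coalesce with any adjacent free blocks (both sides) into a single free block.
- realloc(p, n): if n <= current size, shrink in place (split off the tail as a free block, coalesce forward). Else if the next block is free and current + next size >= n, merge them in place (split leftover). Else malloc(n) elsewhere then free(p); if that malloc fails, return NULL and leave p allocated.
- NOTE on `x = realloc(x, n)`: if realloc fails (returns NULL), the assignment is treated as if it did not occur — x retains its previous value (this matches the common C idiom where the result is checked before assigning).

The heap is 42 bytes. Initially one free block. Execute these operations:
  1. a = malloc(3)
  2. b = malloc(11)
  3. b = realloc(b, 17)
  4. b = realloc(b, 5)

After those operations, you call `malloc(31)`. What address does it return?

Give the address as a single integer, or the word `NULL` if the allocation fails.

Answer: 8

Derivation:
Op 1: a = malloc(3) -> a = 0; heap: [0-2 ALLOC][3-41 FREE]
Op 2: b = malloc(11) -> b = 3; heap: [0-2 ALLOC][3-13 ALLOC][14-41 FREE]
Op 3: b = realloc(b, 17) -> b = 3; heap: [0-2 ALLOC][3-19 ALLOC][20-41 FREE]
Op 4: b = realloc(b, 5) -> b = 3; heap: [0-2 ALLOC][3-7 ALLOC][8-41 FREE]
malloc(31): first-fit scan over [0-2 ALLOC][3-7 ALLOC][8-41 FREE] -> 8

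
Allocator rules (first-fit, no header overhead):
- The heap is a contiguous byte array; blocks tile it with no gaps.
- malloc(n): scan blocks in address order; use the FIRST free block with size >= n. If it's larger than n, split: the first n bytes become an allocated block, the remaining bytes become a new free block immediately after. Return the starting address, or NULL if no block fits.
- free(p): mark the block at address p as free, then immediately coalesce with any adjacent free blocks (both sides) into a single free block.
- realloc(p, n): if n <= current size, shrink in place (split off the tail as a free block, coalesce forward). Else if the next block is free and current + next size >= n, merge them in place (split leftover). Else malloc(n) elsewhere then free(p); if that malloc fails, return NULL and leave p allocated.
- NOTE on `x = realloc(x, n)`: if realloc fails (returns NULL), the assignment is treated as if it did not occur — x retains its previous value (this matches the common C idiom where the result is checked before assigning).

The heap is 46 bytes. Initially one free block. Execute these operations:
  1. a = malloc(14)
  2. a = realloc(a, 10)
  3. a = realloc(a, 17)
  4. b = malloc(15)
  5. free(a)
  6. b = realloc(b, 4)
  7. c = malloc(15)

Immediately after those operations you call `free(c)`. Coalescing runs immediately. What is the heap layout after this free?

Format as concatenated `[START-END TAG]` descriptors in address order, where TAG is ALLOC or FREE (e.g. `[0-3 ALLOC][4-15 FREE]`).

Answer: [0-16 FREE][17-20 ALLOC][21-45 FREE]

Derivation:
Op 1: a = malloc(14) -> a = 0; heap: [0-13 ALLOC][14-45 FREE]
Op 2: a = realloc(a, 10) -> a = 0; heap: [0-9 ALLOC][10-45 FREE]
Op 3: a = realloc(a, 17) -> a = 0; heap: [0-16 ALLOC][17-45 FREE]
Op 4: b = malloc(15) -> b = 17; heap: [0-16 ALLOC][17-31 ALLOC][32-45 FREE]
Op 5: free(a) -> (freed a); heap: [0-16 FREE][17-31 ALLOC][32-45 FREE]
Op 6: b = realloc(b, 4) -> b = 17; heap: [0-16 FREE][17-20 ALLOC][21-45 FREE]
Op 7: c = malloc(15) -> c = 0; heap: [0-14 ALLOC][15-16 FREE][17-20 ALLOC][21-45 FREE]
free(c): c = 0 -> block [0-14 ALLOC]; mark free, coalesce with adjacent free neighbors -> [0-16 FREE][17-20 ALLOC][21-45 FREE]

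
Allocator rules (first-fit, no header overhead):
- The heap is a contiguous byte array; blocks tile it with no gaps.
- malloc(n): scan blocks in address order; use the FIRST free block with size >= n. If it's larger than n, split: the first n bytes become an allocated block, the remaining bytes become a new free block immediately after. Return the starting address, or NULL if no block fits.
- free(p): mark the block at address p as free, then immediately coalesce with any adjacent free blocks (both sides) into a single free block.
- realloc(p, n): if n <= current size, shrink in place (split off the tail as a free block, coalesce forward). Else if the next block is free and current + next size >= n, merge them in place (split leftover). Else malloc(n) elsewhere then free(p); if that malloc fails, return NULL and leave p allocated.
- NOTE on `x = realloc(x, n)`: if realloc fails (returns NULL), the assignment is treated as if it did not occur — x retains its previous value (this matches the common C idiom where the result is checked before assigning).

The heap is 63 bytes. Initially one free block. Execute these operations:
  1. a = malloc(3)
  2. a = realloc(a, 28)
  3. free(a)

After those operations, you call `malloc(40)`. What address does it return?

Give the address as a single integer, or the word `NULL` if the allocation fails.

Op 1: a = malloc(3) -> a = 0; heap: [0-2 ALLOC][3-62 FREE]
Op 2: a = realloc(a, 28) -> a = 0; heap: [0-27 ALLOC][28-62 FREE]
Op 3: free(a) -> (freed a); heap: [0-62 FREE]
malloc(40): first-fit scan over [0-62 FREE] -> 0

Answer: 0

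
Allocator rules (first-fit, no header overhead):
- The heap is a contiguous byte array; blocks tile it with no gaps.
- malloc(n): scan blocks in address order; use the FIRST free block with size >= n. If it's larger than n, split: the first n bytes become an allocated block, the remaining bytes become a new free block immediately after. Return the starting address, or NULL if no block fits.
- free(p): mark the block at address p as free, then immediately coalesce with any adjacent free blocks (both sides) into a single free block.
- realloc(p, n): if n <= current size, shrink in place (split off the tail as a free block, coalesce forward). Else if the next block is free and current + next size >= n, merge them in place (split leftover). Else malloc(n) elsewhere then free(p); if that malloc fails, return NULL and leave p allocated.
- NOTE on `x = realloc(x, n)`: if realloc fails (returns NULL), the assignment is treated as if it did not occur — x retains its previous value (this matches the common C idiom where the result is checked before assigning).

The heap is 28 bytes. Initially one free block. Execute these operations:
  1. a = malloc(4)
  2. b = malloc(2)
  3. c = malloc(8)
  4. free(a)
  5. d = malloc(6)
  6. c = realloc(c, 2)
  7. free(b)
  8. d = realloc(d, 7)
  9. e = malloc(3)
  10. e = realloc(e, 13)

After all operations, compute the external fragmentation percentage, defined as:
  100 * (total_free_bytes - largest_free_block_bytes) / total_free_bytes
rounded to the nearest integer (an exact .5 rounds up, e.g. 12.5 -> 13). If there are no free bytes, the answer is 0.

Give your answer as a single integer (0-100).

Op 1: a = malloc(4) -> a = 0; heap: [0-3 ALLOC][4-27 FREE]
Op 2: b = malloc(2) -> b = 4; heap: [0-3 ALLOC][4-5 ALLOC][6-27 FREE]
Op 3: c = malloc(8) -> c = 6; heap: [0-3 ALLOC][4-5 ALLOC][6-13 ALLOC][14-27 FREE]
Op 4: free(a) -> (freed a); heap: [0-3 FREE][4-5 ALLOC][6-13 ALLOC][14-27 FREE]
Op 5: d = malloc(6) -> d = 14; heap: [0-3 FREE][4-5 ALLOC][6-13 ALLOC][14-19 ALLOC][20-27 FREE]
Op 6: c = realloc(c, 2) -> c = 6; heap: [0-3 FREE][4-5 ALLOC][6-7 ALLOC][8-13 FREE][14-19 ALLOC][20-27 FREE]
Op 7: free(b) -> (freed b); heap: [0-5 FREE][6-7 ALLOC][8-13 FREE][14-19 ALLOC][20-27 FREE]
Op 8: d = realloc(d, 7) -> d = 14; heap: [0-5 FREE][6-7 ALLOC][8-13 FREE][14-20 ALLOC][21-27 FREE]
Op 9: e = malloc(3) -> e = 0; heap: [0-2 ALLOC][3-5 FREE][6-7 ALLOC][8-13 FREE][14-20 ALLOC][21-27 FREE]
Op 10: e = realloc(e, 13) -> NULL (e unchanged); heap: [0-2 ALLOC][3-5 FREE][6-7 ALLOC][8-13 FREE][14-20 ALLOC][21-27 FREE]
Free blocks: [3 6 7] total_free=16 largest=7 -> 100*(16-7)/16 = 900/16 = 56.25 -> rounds to 56

Answer: 56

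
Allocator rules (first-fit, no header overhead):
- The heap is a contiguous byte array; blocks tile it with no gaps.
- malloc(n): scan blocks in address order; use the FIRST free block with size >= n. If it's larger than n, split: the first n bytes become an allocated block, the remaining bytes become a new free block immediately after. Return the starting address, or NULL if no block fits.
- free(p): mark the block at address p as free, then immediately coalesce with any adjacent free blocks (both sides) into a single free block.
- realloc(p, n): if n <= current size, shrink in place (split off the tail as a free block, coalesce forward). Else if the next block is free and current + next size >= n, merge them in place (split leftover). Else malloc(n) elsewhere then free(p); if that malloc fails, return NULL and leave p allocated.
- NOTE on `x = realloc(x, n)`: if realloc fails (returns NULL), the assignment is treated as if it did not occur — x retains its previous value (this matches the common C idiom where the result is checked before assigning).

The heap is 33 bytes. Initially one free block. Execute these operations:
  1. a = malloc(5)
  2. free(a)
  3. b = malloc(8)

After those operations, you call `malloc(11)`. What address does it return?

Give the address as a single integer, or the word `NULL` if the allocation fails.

Op 1: a = malloc(5) -> a = 0; heap: [0-4 ALLOC][5-32 FREE]
Op 2: free(a) -> (freed a); heap: [0-32 FREE]
Op 3: b = malloc(8) -> b = 0; heap: [0-7 ALLOC][8-32 FREE]
malloc(11): first-fit scan over [0-7 ALLOC][8-32 FREE] -> 8

Answer: 8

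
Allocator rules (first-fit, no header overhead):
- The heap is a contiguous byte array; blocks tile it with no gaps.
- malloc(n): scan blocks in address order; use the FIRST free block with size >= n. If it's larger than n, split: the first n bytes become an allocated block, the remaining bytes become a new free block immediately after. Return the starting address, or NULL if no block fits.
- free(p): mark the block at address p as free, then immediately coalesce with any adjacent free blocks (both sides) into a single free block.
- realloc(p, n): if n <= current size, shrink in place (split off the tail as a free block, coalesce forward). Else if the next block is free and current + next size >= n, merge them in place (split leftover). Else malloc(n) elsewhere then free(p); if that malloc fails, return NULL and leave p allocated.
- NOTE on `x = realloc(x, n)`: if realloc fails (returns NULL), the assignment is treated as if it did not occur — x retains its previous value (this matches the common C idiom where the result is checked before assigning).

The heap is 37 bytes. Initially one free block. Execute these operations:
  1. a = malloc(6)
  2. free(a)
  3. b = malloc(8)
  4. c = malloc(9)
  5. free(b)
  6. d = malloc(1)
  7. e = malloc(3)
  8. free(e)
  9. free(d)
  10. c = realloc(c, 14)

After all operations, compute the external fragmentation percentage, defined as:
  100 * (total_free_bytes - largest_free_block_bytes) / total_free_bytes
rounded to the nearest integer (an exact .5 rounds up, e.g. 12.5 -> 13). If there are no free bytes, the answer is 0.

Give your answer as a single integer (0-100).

Op 1: a = malloc(6) -> a = 0; heap: [0-5 ALLOC][6-36 FREE]
Op 2: free(a) -> (freed a); heap: [0-36 FREE]
Op 3: b = malloc(8) -> b = 0; heap: [0-7 ALLOC][8-36 FREE]
Op 4: c = malloc(9) -> c = 8; heap: [0-7 ALLOC][8-16 ALLOC][17-36 FREE]
Op 5: free(b) -> (freed b); heap: [0-7 FREE][8-16 ALLOC][17-36 FREE]
Op 6: d = malloc(1) -> d = 0; heap: [0-0 ALLOC][1-7 FREE][8-16 ALLOC][17-36 FREE]
Op 7: e = malloc(3) -> e = 1; heap: [0-0 ALLOC][1-3 ALLOC][4-7 FREE][8-16 ALLOC][17-36 FREE]
Op 8: free(e) -> (freed e); heap: [0-0 ALLOC][1-7 FREE][8-16 ALLOC][17-36 FREE]
Op 9: free(d) -> (freed d); heap: [0-7 FREE][8-16 ALLOC][17-36 FREE]
Op 10: c = realloc(c, 14) -> c = 8; heap: [0-7 FREE][8-21 ALLOC][22-36 FREE]
Free blocks: [8 15] total_free=23 largest=15 -> 100*(23-15)/23 = 800/23 ≈ 34.783 -> rounds to 35

Answer: 35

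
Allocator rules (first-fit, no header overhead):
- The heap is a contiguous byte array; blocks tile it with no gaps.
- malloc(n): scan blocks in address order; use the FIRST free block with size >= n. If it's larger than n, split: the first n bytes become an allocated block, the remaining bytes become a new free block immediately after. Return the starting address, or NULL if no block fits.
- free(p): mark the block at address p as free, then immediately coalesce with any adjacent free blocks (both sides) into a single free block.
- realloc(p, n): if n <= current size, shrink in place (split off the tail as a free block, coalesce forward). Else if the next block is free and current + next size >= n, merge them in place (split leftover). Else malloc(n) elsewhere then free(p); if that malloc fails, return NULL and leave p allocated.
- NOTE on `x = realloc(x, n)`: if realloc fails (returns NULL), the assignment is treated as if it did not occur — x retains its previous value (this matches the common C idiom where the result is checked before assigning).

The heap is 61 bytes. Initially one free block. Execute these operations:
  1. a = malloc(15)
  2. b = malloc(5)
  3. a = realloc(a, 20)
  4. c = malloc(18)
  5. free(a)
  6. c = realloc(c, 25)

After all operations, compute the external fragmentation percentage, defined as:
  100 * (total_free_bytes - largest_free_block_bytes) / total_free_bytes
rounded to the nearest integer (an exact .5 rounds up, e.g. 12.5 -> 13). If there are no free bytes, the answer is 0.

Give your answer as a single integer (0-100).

Op 1: a = malloc(15) -> a = 0; heap: [0-14 ALLOC][15-60 FREE]
Op 2: b = malloc(5) -> b = 15; heap: [0-14 ALLOC][15-19 ALLOC][20-60 FREE]
Op 3: a = realloc(a, 20) -> a = 20; heap: [0-14 FREE][15-19 ALLOC][20-39 ALLOC][40-60 FREE]
Op 4: c = malloc(18) -> c = 40; heap: [0-14 FREE][15-19 ALLOC][20-39 ALLOC][40-57 ALLOC][58-60 FREE]
Op 5: free(a) -> (freed a); heap: [0-14 FREE][15-19 ALLOC][20-39 FREE][40-57 ALLOC][58-60 FREE]
Op 6: c = realloc(c, 25) -> NULL (c unchanged); heap: [0-14 FREE][15-19 ALLOC][20-39 FREE][40-57 ALLOC][58-60 FREE]
Free blocks: [15 20 3] total_free=38 largest=20 -> 100*(38-20)/38 = 1800/38 ≈ 47.368 -> rounds to 47

Answer: 47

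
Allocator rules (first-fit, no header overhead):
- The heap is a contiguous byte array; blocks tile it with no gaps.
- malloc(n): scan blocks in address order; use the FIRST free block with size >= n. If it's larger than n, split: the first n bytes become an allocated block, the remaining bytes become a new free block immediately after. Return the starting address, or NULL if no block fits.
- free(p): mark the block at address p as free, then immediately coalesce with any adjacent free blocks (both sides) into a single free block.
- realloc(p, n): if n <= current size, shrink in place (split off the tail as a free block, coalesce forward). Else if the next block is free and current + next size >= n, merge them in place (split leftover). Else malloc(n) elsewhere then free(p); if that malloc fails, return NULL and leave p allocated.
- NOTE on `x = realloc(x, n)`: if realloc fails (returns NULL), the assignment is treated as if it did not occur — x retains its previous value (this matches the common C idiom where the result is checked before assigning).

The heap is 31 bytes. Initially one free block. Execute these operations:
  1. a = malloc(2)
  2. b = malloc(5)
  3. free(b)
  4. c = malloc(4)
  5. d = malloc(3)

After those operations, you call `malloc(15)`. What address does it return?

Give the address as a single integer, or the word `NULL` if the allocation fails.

Op 1: a = malloc(2) -> a = 0; heap: [0-1 ALLOC][2-30 FREE]
Op 2: b = malloc(5) -> b = 2; heap: [0-1 ALLOC][2-6 ALLOC][7-30 FREE]
Op 3: free(b) -> (freed b); heap: [0-1 ALLOC][2-30 FREE]
Op 4: c = malloc(4) -> c = 2; heap: [0-1 ALLOC][2-5 ALLOC][6-30 FREE]
Op 5: d = malloc(3) -> d = 6; heap: [0-1 ALLOC][2-5 ALLOC][6-8 ALLOC][9-30 FREE]
malloc(15): first-fit scan over [0-1 ALLOC][2-5 ALLOC][6-8 ALLOC][9-30 FREE] -> 9

Answer: 9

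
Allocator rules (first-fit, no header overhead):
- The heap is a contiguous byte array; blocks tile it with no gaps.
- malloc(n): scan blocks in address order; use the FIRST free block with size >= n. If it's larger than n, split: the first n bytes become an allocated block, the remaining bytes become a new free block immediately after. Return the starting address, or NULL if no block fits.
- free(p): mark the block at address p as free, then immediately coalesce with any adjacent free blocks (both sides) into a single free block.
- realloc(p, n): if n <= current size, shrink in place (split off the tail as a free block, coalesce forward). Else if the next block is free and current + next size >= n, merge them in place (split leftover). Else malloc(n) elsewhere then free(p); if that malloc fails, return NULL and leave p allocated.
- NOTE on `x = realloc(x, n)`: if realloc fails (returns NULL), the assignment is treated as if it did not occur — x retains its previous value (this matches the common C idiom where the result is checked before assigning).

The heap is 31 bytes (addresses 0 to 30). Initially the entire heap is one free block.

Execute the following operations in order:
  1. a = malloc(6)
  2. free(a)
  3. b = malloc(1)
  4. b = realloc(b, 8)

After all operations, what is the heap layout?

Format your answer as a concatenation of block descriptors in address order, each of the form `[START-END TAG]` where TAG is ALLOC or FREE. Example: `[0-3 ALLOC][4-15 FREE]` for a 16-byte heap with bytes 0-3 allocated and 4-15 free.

Answer: [0-7 ALLOC][8-30 FREE]

Derivation:
Op 1: a = malloc(6) -> a = 0; heap: [0-5 ALLOC][6-30 FREE]
Op 2: free(a) -> (freed a); heap: [0-30 FREE]
Op 3: b = malloc(1) -> b = 0; heap: [0-0 ALLOC][1-30 FREE]
Op 4: b = realloc(b, 8) -> b = 0; heap: [0-7 ALLOC][8-30 FREE]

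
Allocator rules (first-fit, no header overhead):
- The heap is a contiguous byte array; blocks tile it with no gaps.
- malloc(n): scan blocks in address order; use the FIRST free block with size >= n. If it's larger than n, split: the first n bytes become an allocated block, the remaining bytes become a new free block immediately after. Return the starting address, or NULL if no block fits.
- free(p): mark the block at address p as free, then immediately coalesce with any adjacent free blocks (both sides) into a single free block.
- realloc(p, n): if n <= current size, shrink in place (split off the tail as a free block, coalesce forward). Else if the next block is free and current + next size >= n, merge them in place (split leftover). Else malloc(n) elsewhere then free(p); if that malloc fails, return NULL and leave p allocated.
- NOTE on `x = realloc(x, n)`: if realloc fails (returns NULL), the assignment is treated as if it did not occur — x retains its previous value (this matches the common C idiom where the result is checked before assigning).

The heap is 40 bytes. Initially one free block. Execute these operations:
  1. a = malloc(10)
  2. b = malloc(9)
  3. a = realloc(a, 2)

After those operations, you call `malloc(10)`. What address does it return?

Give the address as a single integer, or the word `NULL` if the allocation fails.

Op 1: a = malloc(10) -> a = 0; heap: [0-9 ALLOC][10-39 FREE]
Op 2: b = malloc(9) -> b = 10; heap: [0-9 ALLOC][10-18 ALLOC][19-39 FREE]
Op 3: a = realloc(a, 2) -> a = 0; heap: [0-1 ALLOC][2-9 FREE][10-18 ALLOC][19-39 FREE]
malloc(10): first-fit scan over [0-1 ALLOC][2-9 FREE][10-18 ALLOC][19-39 FREE] -> 19

Answer: 19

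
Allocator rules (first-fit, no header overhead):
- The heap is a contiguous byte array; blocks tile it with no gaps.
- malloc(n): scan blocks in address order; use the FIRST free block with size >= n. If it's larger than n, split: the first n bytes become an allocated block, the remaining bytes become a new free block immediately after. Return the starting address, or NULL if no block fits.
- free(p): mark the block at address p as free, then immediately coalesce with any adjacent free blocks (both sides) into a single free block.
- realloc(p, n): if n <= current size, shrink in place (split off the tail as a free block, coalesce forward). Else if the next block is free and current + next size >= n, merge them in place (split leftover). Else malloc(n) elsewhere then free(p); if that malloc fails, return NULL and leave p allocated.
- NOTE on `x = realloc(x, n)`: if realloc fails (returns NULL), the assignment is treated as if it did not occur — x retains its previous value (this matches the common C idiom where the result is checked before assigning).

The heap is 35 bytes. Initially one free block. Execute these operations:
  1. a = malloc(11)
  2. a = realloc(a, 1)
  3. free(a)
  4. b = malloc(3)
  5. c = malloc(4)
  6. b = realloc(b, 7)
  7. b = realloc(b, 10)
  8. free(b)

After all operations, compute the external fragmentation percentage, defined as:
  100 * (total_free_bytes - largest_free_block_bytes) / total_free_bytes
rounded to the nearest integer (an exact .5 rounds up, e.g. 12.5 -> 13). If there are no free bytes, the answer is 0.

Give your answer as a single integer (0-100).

Op 1: a = malloc(11) -> a = 0; heap: [0-10 ALLOC][11-34 FREE]
Op 2: a = realloc(a, 1) -> a = 0; heap: [0-0 ALLOC][1-34 FREE]
Op 3: free(a) -> (freed a); heap: [0-34 FREE]
Op 4: b = malloc(3) -> b = 0; heap: [0-2 ALLOC][3-34 FREE]
Op 5: c = malloc(4) -> c = 3; heap: [0-2 ALLOC][3-6 ALLOC][7-34 FREE]
Op 6: b = realloc(b, 7) -> b = 7; heap: [0-2 FREE][3-6 ALLOC][7-13 ALLOC][14-34 FREE]
Op 7: b = realloc(b, 10) -> b = 7; heap: [0-2 FREE][3-6 ALLOC][7-16 ALLOC][17-34 FREE]
Op 8: free(b) -> (freed b); heap: [0-2 FREE][3-6 ALLOC][7-34 FREE]
Free blocks: [3 28] total_free=31 largest=28 -> 100*(31-28)/31 = 300/31 ≈ 9.677 -> rounds to 10

Answer: 10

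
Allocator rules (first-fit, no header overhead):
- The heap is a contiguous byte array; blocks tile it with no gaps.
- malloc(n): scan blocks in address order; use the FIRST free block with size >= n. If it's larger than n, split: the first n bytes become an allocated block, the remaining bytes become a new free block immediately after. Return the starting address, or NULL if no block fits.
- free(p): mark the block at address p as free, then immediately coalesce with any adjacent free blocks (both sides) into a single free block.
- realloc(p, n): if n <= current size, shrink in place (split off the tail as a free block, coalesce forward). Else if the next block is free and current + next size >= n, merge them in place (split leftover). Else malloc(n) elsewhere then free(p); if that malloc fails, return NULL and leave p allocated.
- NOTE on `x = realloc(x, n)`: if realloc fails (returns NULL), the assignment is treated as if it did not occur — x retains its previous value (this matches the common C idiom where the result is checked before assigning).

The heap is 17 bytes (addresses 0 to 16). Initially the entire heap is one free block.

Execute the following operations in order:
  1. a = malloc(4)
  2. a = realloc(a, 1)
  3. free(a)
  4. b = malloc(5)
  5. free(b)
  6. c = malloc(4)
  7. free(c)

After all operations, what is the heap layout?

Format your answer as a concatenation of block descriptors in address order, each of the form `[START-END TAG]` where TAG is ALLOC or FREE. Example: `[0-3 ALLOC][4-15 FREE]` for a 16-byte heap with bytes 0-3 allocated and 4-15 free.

Answer: [0-16 FREE]

Derivation:
Op 1: a = malloc(4) -> a = 0; heap: [0-3 ALLOC][4-16 FREE]
Op 2: a = realloc(a, 1) -> a = 0; heap: [0-0 ALLOC][1-16 FREE]
Op 3: free(a) -> (freed a); heap: [0-16 FREE]
Op 4: b = malloc(5) -> b = 0; heap: [0-4 ALLOC][5-16 FREE]
Op 5: free(b) -> (freed b); heap: [0-16 FREE]
Op 6: c = malloc(4) -> c = 0; heap: [0-3 ALLOC][4-16 FREE]
Op 7: free(c) -> (freed c); heap: [0-16 FREE]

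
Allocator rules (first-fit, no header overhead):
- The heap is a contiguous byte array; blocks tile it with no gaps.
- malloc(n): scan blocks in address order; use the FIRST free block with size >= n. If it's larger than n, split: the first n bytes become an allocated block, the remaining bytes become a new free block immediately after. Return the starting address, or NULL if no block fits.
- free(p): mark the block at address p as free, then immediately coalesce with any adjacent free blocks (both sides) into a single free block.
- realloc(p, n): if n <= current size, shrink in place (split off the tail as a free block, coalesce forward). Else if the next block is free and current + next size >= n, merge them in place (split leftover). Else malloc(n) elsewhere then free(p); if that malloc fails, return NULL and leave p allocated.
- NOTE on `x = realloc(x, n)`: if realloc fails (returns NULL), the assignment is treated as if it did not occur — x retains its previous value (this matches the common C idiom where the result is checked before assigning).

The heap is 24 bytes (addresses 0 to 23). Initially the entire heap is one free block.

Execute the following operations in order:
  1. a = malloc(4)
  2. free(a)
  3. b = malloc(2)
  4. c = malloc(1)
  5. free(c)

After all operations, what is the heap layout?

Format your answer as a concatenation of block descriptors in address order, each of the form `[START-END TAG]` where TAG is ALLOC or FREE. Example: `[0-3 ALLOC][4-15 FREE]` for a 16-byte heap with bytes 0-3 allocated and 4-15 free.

Op 1: a = malloc(4) -> a = 0; heap: [0-3 ALLOC][4-23 FREE]
Op 2: free(a) -> (freed a); heap: [0-23 FREE]
Op 3: b = malloc(2) -> b = 0; heap: [0-1 ALLOC][2-23 FREE]
Op 4: c = malloc(1) -> c = 2; heap: [0-1 ALLOC][2-2 ALLOC][3-23 FREE]
Op 5: free(c) -> (freed c); heap: [0-1 ALLOC][2-23 FREE]

Answer: [0-1 ALLOC][2-23 FREE]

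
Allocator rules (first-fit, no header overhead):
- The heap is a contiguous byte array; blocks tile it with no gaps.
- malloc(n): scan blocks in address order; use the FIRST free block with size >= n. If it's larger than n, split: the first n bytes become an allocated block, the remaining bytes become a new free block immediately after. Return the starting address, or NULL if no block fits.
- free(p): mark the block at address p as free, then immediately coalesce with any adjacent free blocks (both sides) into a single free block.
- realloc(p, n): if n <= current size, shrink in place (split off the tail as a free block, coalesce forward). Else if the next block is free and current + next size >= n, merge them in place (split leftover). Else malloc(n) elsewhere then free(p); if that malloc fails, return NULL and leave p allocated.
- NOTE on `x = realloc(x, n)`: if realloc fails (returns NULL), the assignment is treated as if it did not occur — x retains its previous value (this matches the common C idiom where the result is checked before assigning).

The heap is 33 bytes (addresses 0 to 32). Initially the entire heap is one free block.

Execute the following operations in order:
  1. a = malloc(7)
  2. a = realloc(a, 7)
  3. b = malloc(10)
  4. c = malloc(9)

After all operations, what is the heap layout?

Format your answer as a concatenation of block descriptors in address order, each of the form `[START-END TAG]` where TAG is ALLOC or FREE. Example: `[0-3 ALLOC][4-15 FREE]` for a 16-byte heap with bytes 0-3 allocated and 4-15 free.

Answer: [0-6 ALLOC][7-16 ALLOC][17-25 ALLOC][26-32 FREE]

Derivation:
Op 1: a = malloc(7) -> a = 0; heap: [0-6 ALLOC][7-32 FREE]
Op 2: a = realloc(a, 7) -> a = 0; heap: [0-6 ALLOC][7-32 FREE]
Op 3: b = malloc(10) -> b = 7; heap: [0-6 ALLOC][7-16 ALLOC][17-32 FREE]
Op 4: c = malloc(9) -> c = 17; heap: [0-6 ALLOC][7-16 ALLOC][17-25 ALLOC][26-32 FREE]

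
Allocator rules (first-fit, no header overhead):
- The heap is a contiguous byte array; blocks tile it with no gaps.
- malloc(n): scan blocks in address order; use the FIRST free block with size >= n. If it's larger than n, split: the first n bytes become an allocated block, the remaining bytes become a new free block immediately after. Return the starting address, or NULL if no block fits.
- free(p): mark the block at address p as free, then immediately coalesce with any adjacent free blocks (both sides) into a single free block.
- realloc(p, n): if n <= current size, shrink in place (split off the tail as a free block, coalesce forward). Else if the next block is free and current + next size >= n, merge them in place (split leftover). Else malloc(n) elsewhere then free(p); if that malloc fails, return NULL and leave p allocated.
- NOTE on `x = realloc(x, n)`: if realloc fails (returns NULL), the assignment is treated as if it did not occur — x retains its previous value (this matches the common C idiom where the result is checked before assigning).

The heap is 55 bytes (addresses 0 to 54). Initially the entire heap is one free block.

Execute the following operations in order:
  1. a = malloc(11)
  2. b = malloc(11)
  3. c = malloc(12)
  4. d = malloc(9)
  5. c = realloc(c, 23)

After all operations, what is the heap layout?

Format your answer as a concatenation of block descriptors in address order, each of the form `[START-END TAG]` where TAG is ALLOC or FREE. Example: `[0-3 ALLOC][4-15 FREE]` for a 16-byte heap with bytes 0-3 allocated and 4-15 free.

Op 1: a = malloc(11) -> a = 0; heap: [0-10 ALLOC][11-54 FREE]
Op 2: b = malloc(11) -> b = 11; heap: [0-10 ALLOC][11-21 ALLOC][22-54 FREE]
Op 3: c = malloc(12) -> c = 22; heap: [0-10 ALLOC][11-21 ALLOC][22-33 ALLOC][34-54 FREE]
Op 4: d = malloc(9) -> d = 34; heap: [0-10 ALLOC][11-21 ALLOC][22-33 ALLOC][34-42 ALLOC][43-54 FREE]
Op 5: c = realloc(c, 23) -> NULL (c unchanged); heap: [0-10 ALLOC][11-21 ALLOC][22-33 ALLOC][34-42 ALLOC][43-54 FREE]

Answer: [0-10 ALLOC][11-21 ALLOC][22-33 ALLOC][34-42 ALLOC][43-54 FREE]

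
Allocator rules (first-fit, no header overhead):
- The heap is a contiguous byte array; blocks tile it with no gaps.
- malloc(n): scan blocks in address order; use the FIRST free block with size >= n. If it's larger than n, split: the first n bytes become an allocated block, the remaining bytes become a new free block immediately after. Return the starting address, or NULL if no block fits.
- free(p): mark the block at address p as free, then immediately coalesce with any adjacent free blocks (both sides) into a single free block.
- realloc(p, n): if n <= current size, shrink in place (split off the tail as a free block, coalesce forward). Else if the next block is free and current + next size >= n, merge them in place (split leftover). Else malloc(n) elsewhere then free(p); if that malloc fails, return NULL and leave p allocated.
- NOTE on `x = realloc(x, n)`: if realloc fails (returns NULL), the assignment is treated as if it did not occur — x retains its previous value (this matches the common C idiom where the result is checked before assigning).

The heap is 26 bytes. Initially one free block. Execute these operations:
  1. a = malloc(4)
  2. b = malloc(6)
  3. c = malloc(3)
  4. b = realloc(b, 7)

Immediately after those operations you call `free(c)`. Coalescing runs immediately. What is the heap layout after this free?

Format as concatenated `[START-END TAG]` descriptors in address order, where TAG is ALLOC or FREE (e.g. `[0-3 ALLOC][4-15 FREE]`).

Answer: [0-3 ALLOC][4-12 FREE][13-19 ALLOC][20-25 FREE]

Derivation:
Op 1: a = malloc(4) -> a = 0; heap: [0-3 ALLOC][4-25 FREE]
Op 2: b = malloc(6) -> b = 4; heap: [0-3 ALLOC][4-9 ALLOC][10-25 FREE]
Op 3: c = malloc(3) -> c = 10; heap: [0-3 ALLOC][4-9 ALLOC][10-12 ALLOC][13-25 FREE]
Op 4: b = realloc(b, 7) -> b = 13; heap: [0-3 ALLOC][4-9 FREE][10-12 ALLOC][13-19 ALLOC][20-25 FREE]
free(c): c = 10 -> block [10-12 ALLOC]; mark free, coalesce with adjacent free neighbors -> [0-3 ALLOC][4-12 FREE][13-19 ALLOC][20-25 FREE]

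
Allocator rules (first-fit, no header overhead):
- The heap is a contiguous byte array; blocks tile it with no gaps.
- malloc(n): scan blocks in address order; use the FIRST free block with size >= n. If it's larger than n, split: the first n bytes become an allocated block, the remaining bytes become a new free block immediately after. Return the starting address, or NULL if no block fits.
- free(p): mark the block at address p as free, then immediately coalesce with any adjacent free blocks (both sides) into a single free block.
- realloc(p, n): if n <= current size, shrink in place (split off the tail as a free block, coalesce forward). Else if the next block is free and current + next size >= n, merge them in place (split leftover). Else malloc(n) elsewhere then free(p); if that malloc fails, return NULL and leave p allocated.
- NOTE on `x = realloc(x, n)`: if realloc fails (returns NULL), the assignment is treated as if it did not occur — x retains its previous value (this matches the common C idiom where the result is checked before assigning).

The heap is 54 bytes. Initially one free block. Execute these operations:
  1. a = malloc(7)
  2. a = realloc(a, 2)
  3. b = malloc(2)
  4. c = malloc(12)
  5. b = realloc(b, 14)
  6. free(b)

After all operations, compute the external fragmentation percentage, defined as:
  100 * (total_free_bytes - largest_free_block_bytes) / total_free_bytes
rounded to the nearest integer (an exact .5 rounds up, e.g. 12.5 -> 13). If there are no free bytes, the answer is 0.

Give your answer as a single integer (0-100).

Op 1: a = malloc(7) -> a = 0; heap: [0-6 ALLOC][7-53 FREE]
Op 2: a = realloc(a, 2) -> a = 0; heap: [0-1 ALLOC][2-53 FREE]
Op 3: b = malloc(2) -> b = 2; heap: [0-1 ALLOC][2-3 ALLOC][4-53 FREE]
Op 4: c = malloc(12) -> c = 4; heap: [0-1 ALLOC][2-3 ALLOC][4-15 ALLOC][16-53 FREE]
Op 5: b = realloc(b, 14) -> b = 16; heap: [0-1 ALLOC][2-3 FREE][4-15 ALLOC][16-29 ALLOC][30-53 FREE]
Op 6: free(b) -> (freed b); heap: [0-1 ALLOC][2-3 FREE][4-15 ALLOC][16-53 FREE]
Free blocks: [2 38] total_free=40 largest=38 -> 100*(40-38)/40 = 200/40 = 5

Answer: 5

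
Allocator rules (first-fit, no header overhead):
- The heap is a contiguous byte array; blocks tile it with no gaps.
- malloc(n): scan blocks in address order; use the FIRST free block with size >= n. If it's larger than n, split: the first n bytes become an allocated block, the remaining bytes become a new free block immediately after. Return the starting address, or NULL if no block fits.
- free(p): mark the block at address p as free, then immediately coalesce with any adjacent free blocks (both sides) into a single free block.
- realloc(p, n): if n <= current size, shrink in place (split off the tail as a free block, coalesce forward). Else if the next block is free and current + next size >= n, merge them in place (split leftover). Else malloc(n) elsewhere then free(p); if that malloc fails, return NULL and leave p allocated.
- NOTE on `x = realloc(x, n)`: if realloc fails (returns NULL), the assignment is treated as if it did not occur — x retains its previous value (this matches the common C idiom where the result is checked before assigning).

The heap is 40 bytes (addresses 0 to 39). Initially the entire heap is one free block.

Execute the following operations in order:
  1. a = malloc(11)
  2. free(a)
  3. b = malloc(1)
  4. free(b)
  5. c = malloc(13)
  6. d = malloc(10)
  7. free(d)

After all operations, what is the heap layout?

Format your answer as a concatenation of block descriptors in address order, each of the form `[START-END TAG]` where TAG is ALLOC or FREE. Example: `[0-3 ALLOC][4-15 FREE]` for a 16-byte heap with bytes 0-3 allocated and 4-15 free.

Answer: [0-12 ALLOC][13-39 FREE]

Derivation:
Op 1: a = malloc(11) -> a = 0; heap: [0-10 ALLOC][11-39 FREE]
Op 2: free(a) -> (freed a); heap: [0-39 FREE]
Op 3: b = malloc(1) -> b = 0; heap: [0-0 ALLOC][1-39 FREE]
Op 4: free(b) -> (freed b); heap: [0-39 FREE]
Op 5: c = malloc(13) -> c = 0; heap: [0-12 ALLOC][13-39 FREE]
Op 6: d = malloc(10) -> d = 13; heap: [0-12 ALLOC][13-22 ALLOC][23-39 FREE]
Op 7: free(d) -> (freed d); heap: [0-12 ALLOC][13-39 FREE]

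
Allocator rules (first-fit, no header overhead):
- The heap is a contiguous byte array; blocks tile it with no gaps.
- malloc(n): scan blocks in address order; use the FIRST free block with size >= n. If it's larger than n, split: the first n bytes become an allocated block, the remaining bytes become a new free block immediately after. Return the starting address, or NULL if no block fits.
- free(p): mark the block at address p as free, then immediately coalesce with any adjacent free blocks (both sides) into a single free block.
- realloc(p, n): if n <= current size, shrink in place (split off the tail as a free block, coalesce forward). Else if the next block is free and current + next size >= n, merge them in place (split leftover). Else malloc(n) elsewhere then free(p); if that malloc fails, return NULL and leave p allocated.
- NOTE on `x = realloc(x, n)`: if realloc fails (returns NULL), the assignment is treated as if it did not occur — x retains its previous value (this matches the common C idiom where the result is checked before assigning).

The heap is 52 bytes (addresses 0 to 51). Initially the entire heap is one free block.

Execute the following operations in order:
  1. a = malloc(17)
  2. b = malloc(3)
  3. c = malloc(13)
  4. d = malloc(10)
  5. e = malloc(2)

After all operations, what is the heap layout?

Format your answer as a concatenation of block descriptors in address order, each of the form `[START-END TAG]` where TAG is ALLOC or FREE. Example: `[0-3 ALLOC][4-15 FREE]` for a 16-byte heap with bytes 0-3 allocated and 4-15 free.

Op 1: a = malloc(17) -> a = 0; heap: [0-16 ALLOC][17-51 FREE]
Op 2: b = malloc(3) -> b = 17; heap: [0-16 ALLOC][17-19 ALLOC][20-51 FREE]
Op 3: c = malloc(13) -> c = 20; heap: [0-16 ALLOC][17-19 ALLOC][20-32 ALLOC][33-51 FREE]
Op 4: d = malloc(10) -> d = 33; heap: [0-16 ALLOC][17-19 ALLOC][20-32 ALLOC][33-42 ALLOC][43-51 FREE]
Op 5: e = malloc(2) -> e = 43; heap: [0-16 ALLOC][17-19 ALLOC][20-32 ALLOC][33-42 ALLOC][43-44 ALLOC][45-51 FREE]

Answer: [0-16 ALLOC][17-19 ALLOC][20-32 ALLOC][33-42 ALLOC][43-44 ALLOC][45-51 FREE]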